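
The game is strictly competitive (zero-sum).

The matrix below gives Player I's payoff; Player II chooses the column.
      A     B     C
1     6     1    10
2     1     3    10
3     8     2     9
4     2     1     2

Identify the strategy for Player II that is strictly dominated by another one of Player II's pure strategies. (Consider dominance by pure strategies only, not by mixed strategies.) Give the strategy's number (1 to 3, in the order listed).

Player II prefers columns that give Player I less. Compare C with B: 1 < 10, 3 < 10, 2 < 9, 1 < 2.
So B strictly dominates C for Player II; C is strictly dominated.

3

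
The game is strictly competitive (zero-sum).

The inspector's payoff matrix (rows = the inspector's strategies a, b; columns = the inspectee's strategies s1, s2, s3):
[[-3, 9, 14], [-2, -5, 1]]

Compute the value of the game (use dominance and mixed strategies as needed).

-11/5

Column s3 is strictly dominated by s2 for the inspectee (it gives the inspector more in every row).
The remaining 2×2 game on (a, b) × (s1, s2) has no saddle point. Let the inspector play a with probability p; indifference gives −3p − 2(1−p) = 9p − 5(1−p), so p = 1/5.
Similarly the inspectee's optimal q on s1 is 14/15, and the value is -3·(14/15) + (9)·(1/15) = -11/5.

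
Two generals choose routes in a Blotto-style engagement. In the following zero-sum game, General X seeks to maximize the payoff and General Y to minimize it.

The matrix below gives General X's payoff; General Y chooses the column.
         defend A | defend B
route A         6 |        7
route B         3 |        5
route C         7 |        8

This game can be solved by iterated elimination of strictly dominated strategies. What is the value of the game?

Column defend B is strictly dominated by defend A for General Y (6<7, 3<5, 7<8); eliminate defend B.
Row route B is strictly dominated by row route A (6>3); eliminate route B.
Row route A is strictly dominated by row route C (7>6); eliminate route A.
Only (route C, defend A) remains, with payoff 7.

7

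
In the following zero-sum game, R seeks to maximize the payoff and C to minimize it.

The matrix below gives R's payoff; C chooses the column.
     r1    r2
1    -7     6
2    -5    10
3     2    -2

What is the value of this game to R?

Row 1 is strictly dominated by row 2, so R never plays it.
The remaining 2×2 game on (2, 3) × (r1, r2) has no saddle point. Let R play 2 with probability p; indifference gives −5p + 2(1−p) = 10p − 2(1−p), so p = 4/19.
Similarly C's optimal q on r1 is 12/19, and the value is -5·(12/19) + (10)·(7/19) = 10/19.

10/19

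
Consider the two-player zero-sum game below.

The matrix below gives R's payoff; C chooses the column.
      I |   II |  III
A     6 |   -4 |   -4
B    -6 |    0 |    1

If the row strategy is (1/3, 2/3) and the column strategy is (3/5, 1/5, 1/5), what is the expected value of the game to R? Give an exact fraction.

Against (3/5, 1/5, 1/5), each row's expected payoff is A: 2; B: -17/5.
Taking the (1/3, 2/3)-weighted average: (1/3)·(2) + (2/3)·(-17/5) = -8/5.

-8/5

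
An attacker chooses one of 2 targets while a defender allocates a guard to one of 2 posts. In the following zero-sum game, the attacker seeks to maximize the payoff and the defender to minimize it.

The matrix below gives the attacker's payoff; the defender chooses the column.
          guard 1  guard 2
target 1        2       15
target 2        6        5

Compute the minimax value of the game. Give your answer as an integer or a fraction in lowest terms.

Row minima are 2 and 5, so the attacker's maximin is 5; column maxima are 6 and 15, so the defender's minimax is 6. These differ, so the equilibrium is in mixed strategies.
Let the attacker play target 1 with probability p. The defender is indifferent when 2p + 6(1−p) = 15p + 5(1−p), giving p = 1/14.
Let the defender play guard 1 with probability q. The attacker is indifferent when 2q + 15(1−q) = 6q + 5(1−q), giving q = 5/7.
The value is 2·(5/7) + (15)·(2/7) = 40/7.

40/7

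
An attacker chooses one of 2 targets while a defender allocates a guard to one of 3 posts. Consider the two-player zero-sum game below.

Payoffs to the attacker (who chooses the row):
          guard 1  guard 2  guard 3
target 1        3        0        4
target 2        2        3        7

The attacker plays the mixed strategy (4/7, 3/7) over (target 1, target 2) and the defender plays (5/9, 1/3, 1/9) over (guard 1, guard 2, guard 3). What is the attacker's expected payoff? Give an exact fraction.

Against (5/9, 1/3, 1/9), each row's expected payoff is target 1: 19/9; target 2: 26/9.
Taking the (4/7, 3/7)-weighted average: (4/7)·(19/9) + (3/7)·(26/9) = 22/9.

22/9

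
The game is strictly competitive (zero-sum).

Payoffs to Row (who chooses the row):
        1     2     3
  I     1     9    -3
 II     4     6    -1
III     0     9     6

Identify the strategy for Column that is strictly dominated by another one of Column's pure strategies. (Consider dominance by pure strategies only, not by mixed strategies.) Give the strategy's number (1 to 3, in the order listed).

2

Column prefers columns that give Row less. Compare 2 with 1: 1 < 9, 4 < 6, 0 < 9.
So 1 strictly dominates 2 for Column; 2 is strictly dominated.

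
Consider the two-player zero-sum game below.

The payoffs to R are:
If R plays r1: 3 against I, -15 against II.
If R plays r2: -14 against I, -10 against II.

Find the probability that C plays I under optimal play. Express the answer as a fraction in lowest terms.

Row minima are -15 and -14, so R's maximin is -14; column maxima are 3 and -10, so C's minimax is -10. These differ, so the equilibrium is in mixed strategies.
Let C play I with probability q. R is indifferent when 3q − 15(1−q) = −14q − 10(1−q), giving q = 5/22.

5/22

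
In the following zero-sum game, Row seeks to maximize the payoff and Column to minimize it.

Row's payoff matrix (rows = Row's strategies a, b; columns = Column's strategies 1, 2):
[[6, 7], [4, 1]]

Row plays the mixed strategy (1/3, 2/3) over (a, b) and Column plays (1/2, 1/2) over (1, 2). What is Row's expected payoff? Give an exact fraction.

Against (1/2, 1/2), each row's expected payoff is a: 13/2; b: 5/2.
Taking the (1/3, 2/3)-weighted average: (1/3)·(13/2) + (2/3)·(5/2) = 23/6.

23/6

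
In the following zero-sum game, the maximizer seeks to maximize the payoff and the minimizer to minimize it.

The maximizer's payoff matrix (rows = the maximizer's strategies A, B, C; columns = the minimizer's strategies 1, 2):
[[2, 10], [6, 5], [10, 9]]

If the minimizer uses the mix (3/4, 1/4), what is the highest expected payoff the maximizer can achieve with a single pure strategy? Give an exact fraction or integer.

39/4

A: (2)·(3/4) + (10)·(1/4) = 4.
B: (6)·(3/4) + (5)·(1/4) = 23/4.
C: (10)·(3/4) + (9)·(1/4) = 39/4.
The best pure response is C with expected payoff 39/4.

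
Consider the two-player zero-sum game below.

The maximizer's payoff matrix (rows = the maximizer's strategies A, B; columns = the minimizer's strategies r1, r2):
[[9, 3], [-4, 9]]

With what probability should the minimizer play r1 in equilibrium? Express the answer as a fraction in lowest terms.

Row minima are 3 and -4, so the maximizer's maximin is 3; column maxima are 9 and 9, so the minimizer's minimax is 9. These differ, so the equilibrium is in mixed strategies.
Let the minimizer play r1 with probability q. The maximizer is indifferent when 9q + 3(1−q) = −4q + 9(1−q), giving q = 6/19.

6/19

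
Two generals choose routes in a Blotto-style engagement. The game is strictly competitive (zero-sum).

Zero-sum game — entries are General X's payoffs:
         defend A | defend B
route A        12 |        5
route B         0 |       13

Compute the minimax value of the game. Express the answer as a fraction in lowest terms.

39/5

Row minima are 5 and 0, so General X's maximin is 5; column maxima are 12 and 13, so General Y's minimax is 12. These differ, so the equilibrium is in mixed strategies.
Let General X play route A with probability p. General Y is indifferent when 12p = 5p + 13(1−p), giving p = 13/20.
Let General Y play defend A with probability q. General X is indifferent when 12q + 5(1−q) = 13(1−q), giving q = 2/5.
The value is 12·(2/5) + (5)·(3/5) = 39/5.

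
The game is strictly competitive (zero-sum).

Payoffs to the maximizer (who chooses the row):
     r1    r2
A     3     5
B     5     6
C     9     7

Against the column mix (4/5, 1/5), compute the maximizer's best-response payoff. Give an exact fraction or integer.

A: (3)·(4/5) + (5)·(1/5) = 17/5.
B: (5)·(4/5) + (6)·(1/5) = 26/5.
C: (9)·(4/5) + (7)·(1/5) = 43/5.
The best pure response is C with expected payoff 43/5.

43/5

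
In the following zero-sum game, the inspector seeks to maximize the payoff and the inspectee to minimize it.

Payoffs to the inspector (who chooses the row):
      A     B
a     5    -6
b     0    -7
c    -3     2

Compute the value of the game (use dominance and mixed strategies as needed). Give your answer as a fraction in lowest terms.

Row b is strictly dominated by row a, so the inspector never plays it.
The remaining 2×2 game on (a, c) × (A, B) has no saddle point. Let the inspector play a with probability p; indifference gives 5p − 3(1−p) = −6p + 2(1−p), so p = 5/16.
Similarly the inspectee's optimal q on A is 1/2, and the value is 5·(1/2) + (-6)·(1/2) = -1/2.

-1/2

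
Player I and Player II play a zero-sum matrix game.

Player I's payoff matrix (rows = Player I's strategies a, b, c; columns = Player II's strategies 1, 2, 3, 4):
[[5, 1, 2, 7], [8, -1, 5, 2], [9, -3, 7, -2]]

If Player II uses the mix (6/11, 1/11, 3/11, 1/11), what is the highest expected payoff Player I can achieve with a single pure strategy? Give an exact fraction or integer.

a: (5)·(6/11) + (1)·(1/11) + (2)·(3/11) + (7)·(1/11) = 4.
b: (8)·(6/11) + (-1)·(1/11) + (5)·(3/11) + (2)·(1/11) = 64/11.
c: (9)·(6/11) + (-3)·(1/11) + (7)·(3/11) + (-2)·(1/11) = 70/11.
The best pure response is c with expected payoff 70/11.

70/11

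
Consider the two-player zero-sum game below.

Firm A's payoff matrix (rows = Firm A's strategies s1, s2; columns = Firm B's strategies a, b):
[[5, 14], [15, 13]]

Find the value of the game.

145/11

Row minima are 5 and 13, so Firm A's maximin is 13; column maxima are 15 and 14, so Firm B's minimax is 14. These differ, so the equilibrium is in mixed strategies.
Let Firm A play s1 with probability p. Firm B is indifferent when 5p + 15(1−p) = 14p + 13(1−p), giving p = 2/11.
Let Firm B play a with probability q. Firm A is indifferent when 5q + 14(1−q) = 15q + 13(1−q), giving q = 1/11.
The value is 5·(1/11) + (14)·(10/11) = 145/11.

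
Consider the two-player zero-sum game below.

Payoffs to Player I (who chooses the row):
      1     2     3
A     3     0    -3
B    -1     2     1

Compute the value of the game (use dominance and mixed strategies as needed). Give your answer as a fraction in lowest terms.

Column 2 is strictly dominated by 3 for Player II (it gives Player I more in every row).
The remaining 2×2 game on (A, B) × (1, 3) has no saddle point. Let Player I play A with probability p; indifference gives 3p − (1−p) = −3p + (1−p), so p = 1/4.
Similarly Player II's optimal q on 1 is 1/2, and the value is 3·(1/2) + (-3)·(1/2) = 0.

0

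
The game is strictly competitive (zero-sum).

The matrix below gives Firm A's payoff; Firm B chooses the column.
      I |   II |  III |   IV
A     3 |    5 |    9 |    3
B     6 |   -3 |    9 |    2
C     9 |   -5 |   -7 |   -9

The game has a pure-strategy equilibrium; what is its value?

Row minima: 3, -3, -9 → Firm A's maximin is 3.
Column maxima: 9, 5, 9, 3 → Firm B's minimax is 3.
They coincide at (A, IV), so the value is 3.

3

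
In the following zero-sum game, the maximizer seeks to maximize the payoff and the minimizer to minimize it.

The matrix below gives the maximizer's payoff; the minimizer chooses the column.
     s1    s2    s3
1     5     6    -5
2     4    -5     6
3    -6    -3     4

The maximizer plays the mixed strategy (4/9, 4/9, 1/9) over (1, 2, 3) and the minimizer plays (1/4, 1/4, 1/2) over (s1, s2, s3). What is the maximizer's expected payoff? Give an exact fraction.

Against (1/4, 1/4, 1/2), each row's expected payoff is 1: 1/4; 2: 11/4; 3: -1/4.
Taking the (4/9, 4/9, 1/9)-weighted average: (4/9)·(1/4) + (4/9)·(11/4) + (1/9)·(-1/4) = 47/36.

47/36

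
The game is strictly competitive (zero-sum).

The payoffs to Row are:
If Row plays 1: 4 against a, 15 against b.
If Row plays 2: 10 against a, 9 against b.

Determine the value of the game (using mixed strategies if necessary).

Row minima are 4 and 9, so Row's maximin is 9; column maxima are 10 and 15, so Column's minimax is 10. These differ, so the equilibrium is in mixed strategies.
Let Row play 1 with probability p. Column is indifferent when 4p + 10(1−p) = 15p + 9(1−p), giving p = 1/12.
Let Column play a with probability q. Row is indifferent when 4q + 15(1−q) = 10q + 9(1−q), giving q = 1/2.
The value is 4·(1/2) + (15)·(1/2) = 19/2.

19/2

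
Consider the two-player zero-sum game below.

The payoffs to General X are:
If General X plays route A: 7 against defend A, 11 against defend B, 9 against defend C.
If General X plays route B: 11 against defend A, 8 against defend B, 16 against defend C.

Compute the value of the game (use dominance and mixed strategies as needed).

Column defend C is strictly dominated by defend A for General Y (it gives General X more in every row).
The remaining 2×2 game on (route A, route B) × (defend A, defend B) has no saddle point. Let General X play route A with probability p; indifference gives 7p + 11(1−p) = 11p + 8(1−p), so p = 3/7.
Similarly General Y's optimal q on defend A is 3/7, and the value is 7·(3/7) + (11)·(4/7) = 65/7.

65/7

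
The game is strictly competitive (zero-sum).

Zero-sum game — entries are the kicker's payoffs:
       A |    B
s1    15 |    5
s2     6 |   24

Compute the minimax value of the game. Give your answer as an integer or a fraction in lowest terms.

165/14

Row minima are 5 and 6, so the kicker's maximin is 6; column maxima are 15 and 24, so the goalkeeper's minimax is 15. These differ, so the equilibrium is in mixed strategies.
Let the kicker play s1 with probability p. The goalkeeper is indifferent when 15p + 6(1−p) = 5p + 24(1−p), giving p = 9/14.
Let the goalkeeper play A with probability q. The kicker is indifferent when 15q + 5(1−q) = 6q + 24(1−q), giving q = 19/28.
The value is 15·(19/28) + (5)·(9/28) = 165/14.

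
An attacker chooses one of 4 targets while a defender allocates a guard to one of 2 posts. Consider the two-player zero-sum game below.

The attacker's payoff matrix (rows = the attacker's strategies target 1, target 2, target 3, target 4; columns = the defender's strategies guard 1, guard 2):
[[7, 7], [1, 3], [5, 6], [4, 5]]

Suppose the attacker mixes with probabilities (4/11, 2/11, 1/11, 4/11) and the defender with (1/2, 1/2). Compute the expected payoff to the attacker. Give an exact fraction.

Against (1/2, 1/2), each row's expected payoff is target 1: 7; target 2: 2; target 3: 11/2; target 4: 9/2.
Taking the (4/11, 2/11, 1/11, 4/11)-weighted average: (4/11)·(7) + (2/11)·(2) + (1/11)·(11/2) + (4/11)·(9/2) = 111/22.

111/22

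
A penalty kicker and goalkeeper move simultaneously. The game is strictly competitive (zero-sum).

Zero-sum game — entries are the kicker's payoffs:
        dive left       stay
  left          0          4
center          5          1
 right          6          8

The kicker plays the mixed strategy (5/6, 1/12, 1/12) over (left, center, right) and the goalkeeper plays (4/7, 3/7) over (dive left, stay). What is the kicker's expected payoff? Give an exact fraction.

Against (4/7, 3/7), each row's expected payoff is left: 12/7; center: 23/7; right: 48/7.
Taking the (5/6, 1/12, 1/12)-weighted average: (5/6)·(12/7) + (1/12)·(23/7) + (1/12)·(48/7) = 191/84.

191/84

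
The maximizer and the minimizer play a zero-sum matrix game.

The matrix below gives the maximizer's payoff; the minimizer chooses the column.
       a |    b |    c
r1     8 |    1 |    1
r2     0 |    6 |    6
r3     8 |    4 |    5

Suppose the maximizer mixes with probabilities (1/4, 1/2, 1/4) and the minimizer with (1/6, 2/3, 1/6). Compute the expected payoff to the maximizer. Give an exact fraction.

Against (1/6, 2/3, 1/6), each row's expected payoff is r1: 13/6; r2: 5; r3: 29/6.
Taking the (1/4, 1/2, 1/4)-weighted average: (1/4)·(13/6) + (1/2)·(5) + (1/4)·(29/6) = 17/4.

17/4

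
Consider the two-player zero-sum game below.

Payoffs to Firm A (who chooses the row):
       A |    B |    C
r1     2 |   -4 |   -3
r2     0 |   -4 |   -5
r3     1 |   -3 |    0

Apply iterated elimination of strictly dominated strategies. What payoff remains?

Column A is strictly dominated by B for Firm B (-4<2, -4<0, -3<1); eliminate A.
Row r2 is strictly dominated by row r3 (-3>-4, 0>-5); eliminate r2.
Row r1 is strictly dominated by row r3 (-3>-4, 0>-3); eliminate r1.
Column C is strictly dominated by B for Firm B (-3<0); eliminate C.
Only (r3, B) remains, with payoff -3.

-3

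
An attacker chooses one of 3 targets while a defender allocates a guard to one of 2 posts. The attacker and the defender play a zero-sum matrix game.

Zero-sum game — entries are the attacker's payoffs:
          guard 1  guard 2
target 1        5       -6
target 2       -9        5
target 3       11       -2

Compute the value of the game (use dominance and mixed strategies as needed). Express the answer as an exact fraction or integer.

Row target 1 is strictly dominated by row target 3, so the attacker never plays it.
The remaining 2×2 game on (target 2, target 3) × (guard 1, guard 2) has no saddle point. Let the attacker play target 2 with probability p; indifference gives −9p + 11(1−p) = 5p − 2(1−p), so p = 13/27.
Similarly the defender's optimal q on guard 1 is 7/27, and the value is -9·(7/27) + (5)·(20/27) = 37/27.

37/27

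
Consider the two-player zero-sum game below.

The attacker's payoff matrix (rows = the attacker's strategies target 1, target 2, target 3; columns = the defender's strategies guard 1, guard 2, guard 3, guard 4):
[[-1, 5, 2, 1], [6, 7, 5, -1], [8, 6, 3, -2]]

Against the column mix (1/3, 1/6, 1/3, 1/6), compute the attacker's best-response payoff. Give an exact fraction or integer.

target 1: (-1)·(1/3) + (5)·(1/6) + (2)·(1/3) + (1)·(1/6) = 4/3.
target 2: (6)·(1/3) + (7)·(1/6) + (5)·(1/3) + (-1)·(1/6) = 14/3.
target 3: (8)·(1/3) + (6)·(1/6) + (3)·(1/3) + (-2)·(1/6) = 13/3.
The best pure response is target 2 with expected payoff 14/3.

14/3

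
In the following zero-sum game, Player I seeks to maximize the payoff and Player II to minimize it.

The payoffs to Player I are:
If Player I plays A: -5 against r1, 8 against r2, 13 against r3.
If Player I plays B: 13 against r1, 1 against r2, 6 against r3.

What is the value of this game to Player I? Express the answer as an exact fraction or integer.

109/25

Column r3 is strictly dominated by r2 for Player II (it gives Player I more in every row).
The remaining 2×2 game on (A, B) × (r1, r2) has no saddle point. Let Player I play A with probability p; indifference gives −5p + 13(1−p) = 8p + (1−p), so p = 12/25.
Similarly Player II's optimal q on r1 is 7/25, and the value is -5·(7/25) + (8)·(18/25) = 109/25.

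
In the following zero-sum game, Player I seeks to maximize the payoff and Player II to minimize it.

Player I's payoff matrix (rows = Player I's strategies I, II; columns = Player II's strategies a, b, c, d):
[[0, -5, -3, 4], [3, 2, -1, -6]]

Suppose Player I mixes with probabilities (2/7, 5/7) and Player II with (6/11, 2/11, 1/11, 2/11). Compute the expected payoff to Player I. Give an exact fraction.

5/11

Against (6/11, 2/11, 1/11, 2/11), each row's expected payoff is I: -5/11; II: 9/11.
Taking the (2/7, 5/7)-weighted average: (2/7)·(-5/11) + (5/7)·(9/11) = 5/11.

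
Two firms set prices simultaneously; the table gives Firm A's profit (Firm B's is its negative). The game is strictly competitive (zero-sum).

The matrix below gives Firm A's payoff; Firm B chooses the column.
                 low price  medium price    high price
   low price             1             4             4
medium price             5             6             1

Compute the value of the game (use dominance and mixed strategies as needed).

19/7

Column medium price is strictly dominated by low price for Firm B (it gives Firm A more in every row).
The remaining 2×2 game on (low price, medium price) × (low price, high price) has no saddle point. Let Firm A play low price with probability p; indifference gives p + 5(1−p) = 4p + (1−p), so p = 4/7.
Similarly Firm B's optimal q on low price is 3/7, and the value is 1·(3/7) + (4)·(4/7) = 19/7.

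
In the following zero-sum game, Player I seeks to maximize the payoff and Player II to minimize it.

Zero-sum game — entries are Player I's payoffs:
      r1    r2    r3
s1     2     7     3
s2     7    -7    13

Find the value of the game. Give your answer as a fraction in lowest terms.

Column r3 is strictly dominated by r1 for Player II (it gives Player I more in every row).
The remaining 2×2 game on (s1, s2) × (r1, r2) has no saddle point. Let Player I play s1 with probability p; indifference gives 2p + 7(1−p) = 7p − 7(1−p), so p = 14/19.
Similarly Player II's optimal q on r1 is 14/19, and the value is 2·(14/19) + (7)·(5/19) = 63/19.

63/19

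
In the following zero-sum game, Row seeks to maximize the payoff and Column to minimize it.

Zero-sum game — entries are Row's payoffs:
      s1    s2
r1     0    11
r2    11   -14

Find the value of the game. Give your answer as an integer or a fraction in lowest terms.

Row minima are 0 and -14, so Row's maximin is 0; column maxima are 11 and 11, so Column's minimax is 11. These differ, so the equilibrium is in mixed strategies.
Let Row play r1 with probability p. Column is indifferent when 11(1−p) = 11p − 14(1−p), giving p = 25/36.
Let Column play s1 with probability q. Row is indifferent when 11(1−q) = 11q − 14(1−q), giving q = 25/36.
The value is 0·(25/36) + (11)·(11/36) = 121/36.

121/36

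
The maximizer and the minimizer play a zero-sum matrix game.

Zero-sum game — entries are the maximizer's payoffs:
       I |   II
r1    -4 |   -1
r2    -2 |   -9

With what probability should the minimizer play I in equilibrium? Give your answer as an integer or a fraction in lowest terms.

4/5

Row minima are -4 and -9, so the maximizer's maximin is -4; column maxima are -2 and -1, so the minimizer's minimax is -2. These differ, so the equilibrium is in mixed strategies.
Let the minimizer play I with probability q. The maximizer is indifferent when −4q − (1−q) = −2q − 9(1−q), giving q = 4/5.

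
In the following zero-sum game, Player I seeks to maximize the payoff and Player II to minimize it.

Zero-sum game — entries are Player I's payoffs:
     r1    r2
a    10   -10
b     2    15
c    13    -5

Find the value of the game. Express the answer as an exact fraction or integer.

Row a is strictly dominated by row c, so Player I never plays it.
The remaining 2×2 game on (b, c) × (r1, r2) has no saddle point. Let Player I play b with probability p; indifference gives 2p + 13(1−p) = 15p − 5(1−p), so p = 18/31.
Similarly Player II's optimal q on r1 is 20/31, and the value is 2·(20/31) + (15)·(11/31) = 205/31.

205/31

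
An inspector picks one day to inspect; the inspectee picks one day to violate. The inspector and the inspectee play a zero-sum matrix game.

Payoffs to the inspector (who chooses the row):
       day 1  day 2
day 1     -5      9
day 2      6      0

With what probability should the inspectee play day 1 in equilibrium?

9/20

Row minima are -5 and 0, so the inspector's maximin is 0; column maxima are 6 and 9, so the inspectee's minimax is 6. These differ, so the equilibrium is in mixed strategies.
Let the inspectee play day 1 with probability q. The inspector is indifferent when −5q + 9(1−q) = 6q, giving q = 9/20.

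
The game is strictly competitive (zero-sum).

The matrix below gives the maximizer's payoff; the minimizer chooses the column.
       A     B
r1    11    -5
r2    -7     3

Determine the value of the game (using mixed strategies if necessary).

Row minima are -5 and -7, so the maximizer's maximin is -5; column maxima are 11 and 3, so the minimizer's minimax is 3. These differ, so the equilibrium is in mixed strategies.
Let the maximizer play r1 with probability p. The minimizer is indifferent when 11p − 7(1−p) = −5p + 3(1−p), giving p = 5/13.
Let the minimizer play A with probability q. The maximizer is indifferent when 11q − 5(1−q) = −7q + 3(1−q), giving q = 4/13.
The value is 11·(4/13) + (-5)·(9/13) = -1/13.

-1/13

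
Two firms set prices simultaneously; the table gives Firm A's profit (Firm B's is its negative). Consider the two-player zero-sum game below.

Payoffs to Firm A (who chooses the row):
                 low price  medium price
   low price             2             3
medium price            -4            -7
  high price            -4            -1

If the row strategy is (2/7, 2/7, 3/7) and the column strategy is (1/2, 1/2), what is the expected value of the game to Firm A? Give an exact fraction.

-27/14

Against (1/2, 1/2), each row's expected payoff is low price: 5/2; medium price: -11/2; high price: -5/2.
Taking the (2/7, 2/7, 3/7)-weighted average: (2/7)·(5/2) + (2/7)·(-11/2) + (3/7)·(-5/2) = -27/14.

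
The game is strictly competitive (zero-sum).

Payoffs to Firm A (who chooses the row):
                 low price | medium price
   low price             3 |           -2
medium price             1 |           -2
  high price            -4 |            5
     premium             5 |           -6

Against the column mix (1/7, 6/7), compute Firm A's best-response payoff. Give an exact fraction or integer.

26/7

low price: (3)·(1/7) + (-2)·(6/7) = -9/7.
medium price: (1)·(1/7) + (-2)·(6/7) = -11/7.
high price: (-4)·(1/7) + (5)·(6/7) = 26/7.
premium: (5)·(1/7) + (-6)·(6/7) = -31/7.
The best pure response is high price with expected payoff 26/7.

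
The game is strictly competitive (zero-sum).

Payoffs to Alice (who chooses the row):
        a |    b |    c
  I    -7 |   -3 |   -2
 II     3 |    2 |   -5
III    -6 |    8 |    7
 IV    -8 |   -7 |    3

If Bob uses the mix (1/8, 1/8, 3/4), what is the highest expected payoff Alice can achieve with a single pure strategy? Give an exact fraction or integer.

I: (-7)·(1/8) + (-3)·(1/8) + (-2)·(3/4) = -11/4.
II: (3)·(1/8) + (2)·(1/8) + (-5)·(3/4) = -25/8.
III: (-6)·(1/8) + (8)·(1/8) + (7)·(3/4) = 11/2.
IV: (-8)·(1/8) + (-7)·(1/8) + (3)·(3/4) = 3/8.
The best pure response is III with expected payoff 11/2.

11/2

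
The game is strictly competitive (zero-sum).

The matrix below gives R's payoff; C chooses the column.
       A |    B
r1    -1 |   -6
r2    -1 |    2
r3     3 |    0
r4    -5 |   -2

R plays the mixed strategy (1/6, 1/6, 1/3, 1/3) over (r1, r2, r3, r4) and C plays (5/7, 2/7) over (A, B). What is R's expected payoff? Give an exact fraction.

Against (5/7, 2/7), each row's expected payoff is r1: -17/7; r2: -1/7; r3: 15/7; r4: -29/7.
Taking the (1/6, 1/6, 1/3, 1/3)-weighted average: (1/6)·(-17/7) + (1/6)·(-1/7) + (1/3)·(15/7) + (1/3)·(-29/7) = -23/21.

-23/21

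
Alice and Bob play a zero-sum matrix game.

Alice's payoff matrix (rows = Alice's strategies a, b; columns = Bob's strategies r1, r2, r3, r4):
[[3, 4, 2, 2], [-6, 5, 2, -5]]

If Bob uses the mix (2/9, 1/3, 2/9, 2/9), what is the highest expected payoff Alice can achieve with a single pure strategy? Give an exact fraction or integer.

a: (3)·(2/9) + (4)·(1/3) + (2)·(2/9) + (2)·(2/9) = 26/9.
b: (-6)·(2/9) + (5)·(1/3) + (2)·(2/9) + (-5)·(2/9) = -1/3.
The best pure response is a with expected payoff 26/9.

26/9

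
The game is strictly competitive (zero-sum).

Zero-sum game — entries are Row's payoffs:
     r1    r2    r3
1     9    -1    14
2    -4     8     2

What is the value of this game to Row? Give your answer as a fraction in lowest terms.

Column r3 is strictly dominated by r1 for Column (it gives Row more in every row).
The remaining 2×2 game on (1, 2) × (r1, r2) has no saddle point. Let Row play 1 with probability p; indifference gives 9p − 4(1−p) = −p + 8(1−p), so p = 6/11.
Similarly Column's optimal q on r1 is 9/22, and the value is 9·(9/22) + (-1)·(13/22) = 34/11.

34/11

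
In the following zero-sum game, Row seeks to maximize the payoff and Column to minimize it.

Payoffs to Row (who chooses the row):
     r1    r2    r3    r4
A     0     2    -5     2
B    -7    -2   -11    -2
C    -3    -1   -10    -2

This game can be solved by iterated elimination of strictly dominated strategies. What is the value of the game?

-5

Column r1 is strictly dominated by r3 for Column (-5<0, -11<-7, -10<-3); eliminate r1.
Column r2 is strictly dominated by r3 for Column (-5<2, -11<-2, -10<-1); eliminate r2.
Row C is strictly dominated by row A (-5>-10, 2>-2); eliminate C.
Column r4 is strictly dominated by r3 for Column (-5<2, -11<-2); eliminate r4.
Row B is strictly dominated by row A (-5>-11); eliminate B.
Only (A, r3) remains, with payoff -5.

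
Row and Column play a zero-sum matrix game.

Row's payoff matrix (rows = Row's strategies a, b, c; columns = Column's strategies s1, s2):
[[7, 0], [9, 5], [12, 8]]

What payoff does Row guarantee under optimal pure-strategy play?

Row minima: 0, 5, 8 → Row's maximin is 8.
Column maxima: 12, 8 → Column's minimax is 8.
They coincide at (c, s2), so the value is 8.

8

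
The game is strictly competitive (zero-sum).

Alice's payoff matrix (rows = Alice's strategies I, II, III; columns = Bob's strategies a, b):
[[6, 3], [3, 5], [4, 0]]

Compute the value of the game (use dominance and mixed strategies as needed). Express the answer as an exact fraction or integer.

Row III is strictly dominated by row I, so Alice never plays it.
The remaining 2×2 game on (I, II) × (a, b) has no saddle point. Let Alice play I with probability p; indifference gives 6p + 3(1−p) = 3p + 5(1−p), so p = 2/5.
Similarly Bob's optimal q on a is 2/5, and the value is 6·(2/5) + (3)·(3/5) = 21/5.

21/5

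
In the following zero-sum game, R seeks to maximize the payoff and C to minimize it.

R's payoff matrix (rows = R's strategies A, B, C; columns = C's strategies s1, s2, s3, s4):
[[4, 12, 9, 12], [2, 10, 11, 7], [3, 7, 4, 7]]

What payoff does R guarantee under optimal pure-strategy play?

4

Row minima: 4, 2, 3 → R's maximin is 4.
Column maxima: 4, 12, 11, 12 → C's minimax is 4.
They coincide at (A, s1), so the value is 4.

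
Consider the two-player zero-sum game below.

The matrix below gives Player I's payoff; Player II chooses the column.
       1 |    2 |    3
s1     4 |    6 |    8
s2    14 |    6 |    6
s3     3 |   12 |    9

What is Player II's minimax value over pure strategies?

The worst case (largest entry) in each column is 1: 14, 2: 12, 3: 9.
The best (smallest) of these is 9.

9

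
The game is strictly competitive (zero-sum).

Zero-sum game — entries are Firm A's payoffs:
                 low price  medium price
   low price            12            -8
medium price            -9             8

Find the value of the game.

Row minima are -8 and -9, so Firm A's maximin is -8; column maxima are 12 and 8, so Firm B's minimax is 8. These differ, so the equilibrium is in mixed strategies.
Let Firm A play low price with probability p. Firm B is indifferent when 12p − 9(1−p) = −8p + 8(1−p), giving p = 17/37.
Let Firm B play low price with probability q. Firm A is indifferent when 12q − 8(1−q) = −9q + 8(1−q), giving q = 16/37.
The value is 12·(16/37) + (-8)·(21/37) = 24/37.

24/37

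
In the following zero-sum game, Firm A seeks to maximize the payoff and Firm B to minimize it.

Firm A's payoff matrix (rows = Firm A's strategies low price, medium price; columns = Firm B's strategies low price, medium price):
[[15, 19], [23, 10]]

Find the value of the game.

Row minima are 15 and 10, so Firm A's maximin is 15; column maxima are 23 and 19, so Firm B's minimax is 19. These differ, so the equilibrium is in mixed strategies.
Let Firm A play low price with probability p. Firm B is indifferent when 15p + 23(1−p) = 19p + 10(1−p), giving p = 13/17.
Let Firm B play low price with probability q. Firm A is indifferent when 15q + 19(1−q) = 23q + 10(1−q), giving q = 9/17.
The value is 15·(9/17) + (19)·(8/17) = 287/17.

287/17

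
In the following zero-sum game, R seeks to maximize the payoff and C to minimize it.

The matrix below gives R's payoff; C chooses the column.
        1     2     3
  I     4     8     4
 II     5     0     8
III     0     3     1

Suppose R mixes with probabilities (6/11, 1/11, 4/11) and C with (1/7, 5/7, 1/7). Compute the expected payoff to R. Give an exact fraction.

365/77

Against (1/7, 5/7, 1/7), each row's expected payoff is I: 48/7; II: 13/7; III: 16/7.
Taking the (6/11, 1/11, 4/11)-weighted average: (6/11)·(48/7) + (1/11)·(13/7) + (4/11)·(16/7) = 365/77.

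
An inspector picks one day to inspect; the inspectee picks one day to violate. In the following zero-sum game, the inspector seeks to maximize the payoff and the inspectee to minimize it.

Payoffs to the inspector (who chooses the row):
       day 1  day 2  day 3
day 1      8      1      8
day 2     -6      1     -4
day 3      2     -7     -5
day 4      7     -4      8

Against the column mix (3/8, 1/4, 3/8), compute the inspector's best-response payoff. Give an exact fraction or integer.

25/4

day 1: (8)·(3/8) + (1)·(1/4) + (8)·(3/8) = 25/4.
day 2: (-6)·(3/8) + (1)·(1/4) + (-4)·(3/8) = -7/2.
day 3: (2)·(3/8) + (-7)·(1/4) + (-5)·(3/8) = -23/8.
day 4: (7)·(3/8) + (-4)·(1/4) + (8)·(3/8) = 37/8.
The best pure response is day 1 with expected payoff 25/4.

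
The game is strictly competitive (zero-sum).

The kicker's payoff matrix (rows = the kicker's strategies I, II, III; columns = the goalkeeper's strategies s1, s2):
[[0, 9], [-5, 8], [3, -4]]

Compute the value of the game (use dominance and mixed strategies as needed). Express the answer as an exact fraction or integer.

Row II is strictly dominated by row I, so the kicker never plays it.
The remaining 2×2 game on (I, III) × (s1, s2) has no saddle point. Let the kicker play I with probability p; indifference gives 3(1−p) = 9p − 4(1−p), so p = 7/16.
Similarly the goalkeeper's optimal q on s1 is 13/16, and the value is 0·(13/16) + (9)·(3/16) = 27/16.

27/16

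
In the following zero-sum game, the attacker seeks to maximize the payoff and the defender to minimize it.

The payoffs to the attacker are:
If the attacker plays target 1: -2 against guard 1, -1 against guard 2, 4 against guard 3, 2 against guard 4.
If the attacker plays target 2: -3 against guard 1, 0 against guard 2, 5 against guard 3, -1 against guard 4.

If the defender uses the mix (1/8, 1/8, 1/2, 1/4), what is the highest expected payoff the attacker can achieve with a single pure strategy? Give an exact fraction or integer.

target 1: (-2)·(1/8) + (-1)·(1/8) + (4)·(1/2) + (2)·(1/4) = 17/8.
target 2: (-3)·(1/8) + (0)·(1/8) + (5)·(1/2) + (-1)·(1/4) = 15/8.
The best pure response is target 1 with expected payoff 17/8.

17/8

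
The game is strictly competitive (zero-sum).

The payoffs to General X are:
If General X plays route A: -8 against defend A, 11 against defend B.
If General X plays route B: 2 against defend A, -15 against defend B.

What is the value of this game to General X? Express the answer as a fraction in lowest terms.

Row minima are -8 and -15, so General X's maximin is -8; column maxima are 2 and 11, so General Y's minimax is 2. These differ, so the equilibrium is in mixed strategies.
Let General X play route A with probability p. General Y is indifferent when −8p + 2(1−p) = 11p − 15(1−p), giving p = 17/36.
Let General Y play defend A with probability q. General X is indifferent when −8q + 11(1−q) = 2q − 15(1−q), giving q = 13/18.
The value is -8·(13/18) + (11)·(5/18) = -49/18.

-49/18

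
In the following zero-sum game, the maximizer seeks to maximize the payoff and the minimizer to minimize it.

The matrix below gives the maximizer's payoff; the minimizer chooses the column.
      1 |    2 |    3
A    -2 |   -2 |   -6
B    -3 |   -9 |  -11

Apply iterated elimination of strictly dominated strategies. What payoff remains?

-6

Column 2 is strictly dominated by 3 for the minimizer (-6<-2, -11<-9); eliminate 2.
Row B is strictly dominated by row A (-2>-3, -6>-11); eliminate B.
Column 1 is strictly dominated by 3 for the minimizer (-6<-2); eliminate 1.
Only (A, 3) remains, with payoff -6.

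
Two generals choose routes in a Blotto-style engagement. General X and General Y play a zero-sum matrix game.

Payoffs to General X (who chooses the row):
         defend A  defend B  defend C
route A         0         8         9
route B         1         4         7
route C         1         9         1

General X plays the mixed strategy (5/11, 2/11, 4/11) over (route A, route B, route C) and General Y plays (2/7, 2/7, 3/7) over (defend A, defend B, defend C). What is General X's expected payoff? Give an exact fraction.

Against (2/7, 2/7, 3/7), each row's expected payoff is route A: 43/7; route B: 31/7; route C: 23/7.
Taking the (5/11, 2/11, 4/11)-weighted average: (5/11)·(43/7) + (2/11)·(31/7) + (4/11)·(23/7) = 369/77.

369/77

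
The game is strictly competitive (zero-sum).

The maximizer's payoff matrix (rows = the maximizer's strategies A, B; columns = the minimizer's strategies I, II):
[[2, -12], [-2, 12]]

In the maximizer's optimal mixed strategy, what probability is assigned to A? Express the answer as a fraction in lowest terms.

1/2

Row minima are -12 and -2, so the maximizer's maximin is -2; column maxima are 2 and 12, so the minimizer's minimax is 2. These differ, so the equilibrium is in mixed strategies.
Let the maximizer play A with probability p. The minimizer is indifferent when 2p − 2(1−p) = −12p + 12(1−p), giving p = 1/2.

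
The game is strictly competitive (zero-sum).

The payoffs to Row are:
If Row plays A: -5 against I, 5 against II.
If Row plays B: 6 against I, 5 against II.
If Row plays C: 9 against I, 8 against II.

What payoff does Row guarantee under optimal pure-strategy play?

8

Row minima: -5, 5, 8 → Row's maximin is 8.
Column maxima: 9, 8 → Column's minimax is 8.
They coincide at (C, II), so the value is 8.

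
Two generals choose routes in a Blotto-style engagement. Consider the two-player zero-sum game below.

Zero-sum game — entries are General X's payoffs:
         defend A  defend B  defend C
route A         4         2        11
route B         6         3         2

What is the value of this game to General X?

Column defend A is strictly dominated by defend B for General Y (it gives General X more in every row).
The remaining 2×2 game on (route A, route B) × (defend B, defend C) has no saddle point. Let General X play route A with probability p; indifference gives 2p + 3(1−p) = 11p + 2(1−p), so p = 1/10.
Similarly General Y's optimal q on defend B is 9/10, and the value is 2·(9/10) + (11)·(1/10) = 29/10.

29/10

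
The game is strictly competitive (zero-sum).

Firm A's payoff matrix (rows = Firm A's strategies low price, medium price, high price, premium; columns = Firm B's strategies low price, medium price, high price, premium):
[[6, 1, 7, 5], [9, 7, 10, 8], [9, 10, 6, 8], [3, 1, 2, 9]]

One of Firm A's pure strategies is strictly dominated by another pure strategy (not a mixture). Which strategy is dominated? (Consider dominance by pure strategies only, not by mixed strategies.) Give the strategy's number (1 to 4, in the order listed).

1

Compare low price with medium price: 9 > 6, 7 > 1, 10 > 7, 8 > 5.
So medium price strictly dominates low price for Firm A; low price is strictly dominated.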